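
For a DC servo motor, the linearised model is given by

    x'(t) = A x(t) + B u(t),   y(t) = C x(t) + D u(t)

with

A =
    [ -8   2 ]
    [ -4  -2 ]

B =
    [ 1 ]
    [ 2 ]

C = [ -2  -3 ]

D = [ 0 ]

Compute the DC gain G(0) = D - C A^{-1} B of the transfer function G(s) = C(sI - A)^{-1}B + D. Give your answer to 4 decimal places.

G(0) = C(-A)^{-1}B + D = -C A^{-1} B + D.
det A = 24, so A^{-1} = (1/24)·adj(A) = [[-1/12, -1/12], [1/6, -1/3]]
A^{-1} B = [-1/4, -1/2]^T
C A^{-1} B = 2
G(0) = D - C A^{-1} B = 0 - (2) = -2

-2.0000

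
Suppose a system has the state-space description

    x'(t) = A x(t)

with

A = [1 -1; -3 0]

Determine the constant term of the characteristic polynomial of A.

-3

For a 2×2 matrix, det(sI - A) = s^2 - (tr A)s + det A.
tr A = 1, det A = -3.
So p(s) = s^2 - s - 3.
The constant term is -3.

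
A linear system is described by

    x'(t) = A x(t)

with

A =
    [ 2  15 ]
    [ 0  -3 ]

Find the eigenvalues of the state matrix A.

-3, 2

det(sI - A) = s^2 - (tr A)s + det A, with tr A = 2 + (-3) = -1 and det A = 2·(-3) - 15·0 = -6 - 0 = -6.
So p(s) = det(sI - A) = s^2 + s - 6.
Factor s^2 + s - 6: two numbers with sum -1 and product -6 are 2 and -3, so s^2 + s - 6 = (s - 2)(s + 3).
Hence p(s) = (s - 2) (s + 3), with roots -3, 2.
At least one eigenvalue has non-negative real part, so the system is not asymptotically stable.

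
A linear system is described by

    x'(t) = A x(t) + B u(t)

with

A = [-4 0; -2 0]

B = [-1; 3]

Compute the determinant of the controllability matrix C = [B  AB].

AB = [[4], [2]]
Controllability matrix C = [B  AB] = [[-1, 4], [3, 2]]
det(C) = (-1)·2 - 4·3 = -2 - 12 = -14
Since det(C) ≠ 0, rank(C) = 2 and the system is completely controllable.

-14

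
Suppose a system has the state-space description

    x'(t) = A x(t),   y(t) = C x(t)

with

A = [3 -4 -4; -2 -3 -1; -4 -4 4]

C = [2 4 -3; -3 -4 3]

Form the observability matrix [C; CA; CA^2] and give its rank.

3

CA = [[10, -8, -24], [-13, 12, 28]]
CA^2 = [[142, 80, -128], [-175, -96, 152]]
Observability matrix O = [C; CA; CA^2] = [[2, 4, -3], [-3, -4, 3], [10, -8, -24], [-13, 12, 28], [142, 80, -128], [-175, -96, 152]]
Take the 3×3 submatrix of O formed by rows 1, 2, 3: [[2, 4, -3], [-3, -4, 3], [10, -8, -24]]. Its determinant is 2·((-4)·(-24) - 3·(-8)) - 4·((-3)·(-24) - 3·10) + (-3)·((-3)·(-8) - (-4)·10) = 2·120 - 4·42 + (-3)·64 = -120 ≠ 0.
So rank(O) ≥ 3; since O has 3 columns, rank(O) = 3.
rank(O) = 3 = n, so the pair (A, C) is completely observable.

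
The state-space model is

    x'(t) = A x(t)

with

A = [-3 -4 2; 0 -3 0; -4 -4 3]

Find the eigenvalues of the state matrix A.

det(sI - A) = s^3 - (tr A)s^2 + (M11 + M22 + M33)s - det A, where Mii is the 2×2 principal minor of A obtained by deleting row i and column i.
tr A = (-3) + (-3) + 3 = -3; M11 = (-3)·3 - 0·(-4) = -9 - 0 = -9; M22 = (-3)·3 - 2·(-4) = -9 - (-8) = -1; M33 = (-3)·(-3) - (-4)·0 = 9 - 0 = 9; sum of minors = -1.
det A = (-3)·((-3)·3 - 0·(-4)) - (-4)·(0·3 - 0·(-4)) + 2·(0·(-4) - (-3)·(-4)) = (-3)·(-9) - (-4)·0 + 2·(-12) = 3.
So p(s) = det(sI - A) = s^3 + 3s^2 - s - 3.
Rational-root test: any integer root divides -3. Testing small divisors, s = -1 works: p(-1) = -1 + 3 + 1 + (-3) = 0, so (s + 1) is a factor.
Dividing, p(s) = (s + 1)(s^2 + 2s - 3).
Factor s^2 + 2s - 3: two numbers with sum -2 and product -3 are 1 and -3, so s^2 + 2s - 3 = (s - 1)(s + 3).
Hence p(s) = (s - 1) (s + 1) (s + 3), with roots -3, -1, 1.
At least one eigenvalue has non-negative real part, so the system is not asymptotically stable.

-3, -1, 1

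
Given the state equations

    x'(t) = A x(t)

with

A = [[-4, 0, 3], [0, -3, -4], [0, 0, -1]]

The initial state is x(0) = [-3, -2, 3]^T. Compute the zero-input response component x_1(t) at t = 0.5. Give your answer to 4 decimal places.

det(sI - A) = s^3 - (tr A)s^2 + (M11 + M22 + M33)s - det A, where Mii is the 2×2 principal minor of A obtained by deleting row i and column i.
tr A = (-4) + (-3) + (-1) = -8; M11 = (-3)·(-1) - (-4)·0 = 3 - 0 = 3; M22 = (-4)·(-1) - 3·0 = 4 - 0 = 4; M33 = (-4)·(-3) - 0·0 = 12 - 0 = 12; sum of minors = 19.
det A = (-4)·((-3)·(-1) - (-4)·0) - 0·(0·(-1) - (-4)·0) + 3·(0·0 - (-3)·0) = (-4)·3 - 0·0 + 3·0 = -12.
So p(s) = det(sI - A) = s^3 + 8s^2 + 19s + 12.
Rational-root test: any integer root divides 12. Testing small divisors, s = -1 works: p(-1) = -1 + 8 + (-19) + 12 = 0, so (s + 1) is a factor.
Dividing, p(s) = (s + 1)(s^2 + 7s + 12).
Factor s^2 + 7s + 12: two numbers with sum -7 and product 12 are -3 and -4, so s^2 + 7s + 12 = (s + 3)(s + 4).
Hence p(s) = (s + 1) (s + 3) (s + 4), with roots -4, -3, -1.
The eigenvalues -4, -3, -1 are distinct and real, so A is diagonalisable and x(t) = e^{At} x(0) = V diag(e^{λ_i t}) V^{-1} x(0), where the columns of V are the eigenvectors.
λ = -4: A - (-4)I = [[0, 0, 3], [0, 1, -4], [0, 0, 3]]. v must be orthogonal to every row; (row 1) × (row 2) = [-3, 0, 0], so take v_1 = [1, 0, 0]^T.
λ = -3: A - (-3)I = [[-1, 0, 3], [0, 0, -4], [0, 0, 2]]. v must be orthogonal to every row; (row 1) × (row 2) = [0, -4, 0], so take v_2 = [0, -1, 0]^T.
λ = -1: A - (-1)I = [[-3, 0, 3], [0, -2, -4], [0, 0, 0]]. v must be orthogonal to every row; (row 1) × (row 2) = [6, -12, 6], so take v_3 = [-1, 2, -1]^T.
V = [v_1 v_2 v_3] = [[1, 0, -1], [0, -1, 2], [0, 0, -1]] has det V = 1, so V^{-1} = adj(V)/det V = [[1, 0, -1], [0, -1, -2], [0, 0, -1]].
Modal coordinates z(0) = V^{-1} x(0): 1·(-3) + 0·(-2) + (-1)·3 = -6; 0·(-3) + (-1)·(-2) + (-2)·3 = -4; 0·(-3) + 0·(-2) + (-1)·3 = -3; so z(0) = [-6, -4, -3]^T.
x_1(t) = Σ_i (v_i)_1 · z_i(0) · e^{λ_i t} (row 1 of V times the modal terms).
x_1(0.5) = 1·(-6)·e^{-4·0.5} + 0·(-4)·e^{-3·0.5} + (-1)·(-3)·e^{-1·0.5} = (-6)·0.135335 + 0·0.223130 + 3·0.606531 = 1.0076.

1.0076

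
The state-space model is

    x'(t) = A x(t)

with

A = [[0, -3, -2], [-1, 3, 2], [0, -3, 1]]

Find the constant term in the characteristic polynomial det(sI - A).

Expand det(sI - A) for the 3×3 matrix.
p(s) = s^3 - 4s^2 + 6s + 9.
(Check: constant term = det(-A) = (-1)^3 det A = 9; coefficient of s^2 = -tr A = -4.)
The constant term is 9.

9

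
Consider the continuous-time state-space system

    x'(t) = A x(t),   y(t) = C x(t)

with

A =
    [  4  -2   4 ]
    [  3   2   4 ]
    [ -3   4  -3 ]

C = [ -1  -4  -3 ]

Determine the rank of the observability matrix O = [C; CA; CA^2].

3

CA = [[-7, -18, -11]]
CA^2 = [[-49, -66, -67]]
Observability matrix O = [C; CA; CA^2] = [[-1, -4, -3], [-7, -18, -11], [-49, -66, -67]]
det(O) = (-1)·((-18)·(-67) - (-11)·(-66)) - (-4)·((-7)·(-67) - (-11)·(-49)) + (-3)·((-7)·(-66) - (-18)·(-49)) = (-1)·480 - (-4)·(-70) + (-3)·(-420) = 500 ≠ 0, so rank(O) = 3.
rank(O) = 3 = n, so the pair (A, C) is completely observable.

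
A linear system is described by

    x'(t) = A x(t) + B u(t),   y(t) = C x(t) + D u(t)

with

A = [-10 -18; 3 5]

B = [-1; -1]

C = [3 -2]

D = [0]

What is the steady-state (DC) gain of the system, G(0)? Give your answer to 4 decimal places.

23.7500

G(0) = C(-A)^{-1}B + D = -C A^{-1} B + D.
det A = 4, so A^{-1} = (1/4)·adj(A) = [[5/4, 9/2], [-3/4, -5/2]]
A^{-1} B = [-23/4, 13/4]^T
C A^{-1} B = -95/4
G(0) = D - C A^{-1} B = 0 - (-95/4) = 95/4 ≈ 23.7500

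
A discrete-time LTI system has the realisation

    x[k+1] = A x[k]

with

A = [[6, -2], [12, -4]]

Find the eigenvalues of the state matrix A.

0, 2

det(zI - A) = z^2 - (tr A)z + det A, with tr A = 6 + (-4) = 2 and det A = 6·(-4) - (-2)·12 = -24 - (-24) = 0.
So p(z) = det(zI - A) = z^2 - 2z.
Factor z^2 - 2z: two numbers with sum 2 and product 0 are 2 and 0, so z^2 - 2z = z(z - 2).
Hence p(z) = z (z - 2), with roots 0, 2.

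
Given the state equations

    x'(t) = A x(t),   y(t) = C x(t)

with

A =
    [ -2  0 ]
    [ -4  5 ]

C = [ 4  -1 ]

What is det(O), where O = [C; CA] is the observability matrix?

CA = [[-4, -5]]
Observability matrix O = [C; CA] = [[4, -1], [-4, -5]]
det(O) = 4·(-5) - (-1)·(-4) = -20 - 4 = -24
Since det(O) ≠ 0, rank(O) = 2 and the system is completely observable.

-24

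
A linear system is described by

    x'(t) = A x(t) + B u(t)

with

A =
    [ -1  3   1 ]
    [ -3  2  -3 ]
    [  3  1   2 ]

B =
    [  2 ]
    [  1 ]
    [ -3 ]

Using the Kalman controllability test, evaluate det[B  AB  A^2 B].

352

AB = [[-2], [5], [1]]
A^2B = [[18], [13], [1]]
Controllability matrix C = [B  AB  A^2B] = [[2, -2, 18], [1, 5, 13], [-3, 1, 1]]
Expanding along the first row, det(C) = 2·(5·1 - 13·1) - (-2)·(1·1 - 13·(-3)) + 18·(1·1 - 5·(-3)) = 2·(-8) - (-2)·40 + 18·16 = 352
Since det(C) ≠ 0, rank(C) = 3 and the system is completely controllable.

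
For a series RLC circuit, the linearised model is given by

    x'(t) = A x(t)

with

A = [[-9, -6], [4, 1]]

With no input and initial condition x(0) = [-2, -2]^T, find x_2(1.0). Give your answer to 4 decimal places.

det(sI - A) = s^2 - (tr A)s + det A, with tr A = (-9) + 1 = -8 and det A = (-9)·1 - (-6)·4 = -9 - (-24) = 15.
So p(s) = det(sI - A) = s^2 + 8s + 15.
Factor s^2 + 8s + 15: two numbers with sum -8 and product 15 are -3 and -5, so s^2 + 8s + 15 = (s + 3)(s + 5).
Hence p(s) = (s + 3) (s + 5), with roots -5, -3.
The eigenvalues -5, -3 are distinct and real, so A is diagonalisable and x(t) = e^{At} x(0) = V diag(e^{λ_i t}) V^{-1} x(0), where the columns of V are the eigenvectors.
λ = -5: A - (-5)I = [[-4, -6], [4, 6]]. Row 1 gives (-4)·v1 + (-6)·v2 = 0, so take v_1 = [3, -2]^T.
λ = -3: A - (-3)I = [[-6, -6], [4, 4]]. Row 1 gives (-6)·v1 + (-6)·v2 = 0, so take v_2 = [-1, 1]^T.
V = [v_1 v_2] = [[3, -1], [-2, 1]] has det V = 1, so V^{-1} = adj(V)/det V = [[1, 1], [2, 3]].
Modal coordinates z(0) = V^{-1} x(0): 1·(-2) + 1·(-2) = -4; 2·(-2) + 3·(-2) = -10; so z(0) = [-4, -10]^T.
x_2(t) = Σ_i (v_i)_2 · z_i(0) · e^{λ_i t} (row 2 of V times the modal terms).
x_2(1.0) = (-2)·(-4)·e^{-5·1.0} + 1·(-10)·e^{-3·1.0} = 8·0.006738 + (-10)·0.049787 = -0.4440.

-0.4440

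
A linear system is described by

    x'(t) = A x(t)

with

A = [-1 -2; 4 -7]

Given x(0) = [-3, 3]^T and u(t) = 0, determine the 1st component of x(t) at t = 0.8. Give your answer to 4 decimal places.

-0.7066

det(sI - A) = s^2 - (tr A)s + det A, with tr A = (-1) + (-7) = -8 and det A = (-1)·(-7) - (-2)·4 = 7 - (-8) = 15.
So p(s) = det(sI - A) = s^2 + 8s + 15.
Factor s^2 + 8s + 15: two numbers with sum -8 and product 15 are -3 and -5, so s^2 + 8s + 15 = (s + 3)(s + 5).
Hence p(s) = (s + 3) (s + 5), with roots -5, -3.
The eigenvalues -5, -3 are distinct and real, so A is diagonalisable and x(t) = e^{At} x(0) = V diag(e^{λ_i t}) V^{-1} x(0), where the columns of V are the eigenvectors.
λ = -5: A - (-5)I = [[4, -2], [4, -2]]. Row 1 gives 4·v1 + (-2)·v2 = 0, so take v_1 = [-1, -2]^T.
λ = -3: A - (-3)I = [[2, -2], [4, -4]]. Row 1 gives 2·v1 + (-2)·v2 = 0, so take v_2 = [1, 1]^T.
V = [v_1 v_2] = [[-1, 1], [-2, 1]] has det V = 1, so V^{-1} = adj(V)/det V = [[1, -1], [2, -1]].
Modal coordinates z(0) = V^{-1} x(0): 1·(-3) + (-1)·3 = -6; 2·(-3) + (-1)·3 = -9; so z(0) = [-6, -9]^T.
x_1(t) = Σ_i (v_i)_1 · z_i(0) · e^{λ_i t} (row 1 of V times the modal terms).
x_1(0.8) = (-1)·(-6)·e^{-5·0.8} + 1·(-9)·e^{-3·0.8} = 6·0.018316 + (-9)·0.090718 = -0.7066.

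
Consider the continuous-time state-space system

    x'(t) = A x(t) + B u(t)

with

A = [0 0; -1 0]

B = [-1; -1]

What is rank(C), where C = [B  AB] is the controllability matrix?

AB = [[0], [1]]
Controllability matrix C = [B  AB] = [[-1, 0], [-1, 1]]
det(C) = (-1)·1 - 0·(-1) = -1 - 0 = -1 ≠ 0, so rank(C) = 2.
rank(C) = 2 = n, so the pair (A, B) is completely controllable.

2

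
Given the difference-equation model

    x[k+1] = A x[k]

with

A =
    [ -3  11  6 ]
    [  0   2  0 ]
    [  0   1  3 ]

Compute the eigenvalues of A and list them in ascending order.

det(zI - A) = z^3 - (tr A)z^2 + (M11 + M22 + M33)z - det A, where Mii is the 2×2 principal minor of A obtained by deleting row i and column i.
tr A = (-3) + 2 + 3 = 2; M11 = 2·3 - 0·1 = 6 - 0 = 6; M22 = (-3)·3 - 6·0 = -9 - 0 = -9; M33 = (-3)·2 - 11·0 = -6 - 0 = -6; sum of minors = -9.
det A = (-3)·(2·3 - 0·1) - 11·(0·3 - 0·0) + 6·(0·1 - 2·0) = (-3)·6 - 11·0 + 6·0 = -18.
So p(z) = det(zI - A) = z^3 - 2z^2 - 9z + 18.
Rational-root test: any integer root divides 18. Testing small divisors, z = 2 works: p(2) = 8 + (-8) + (-18) + 18 = 0, so (z - 2) is a factor.
Dividing, p(z) = (z - 2)(z^2 - 9).
Factor z^2 - 9: two numbers with sum 0 and product -9 are 3 and -3, so z^2 - 9 = (z - 3)(z + 3).
Hence p(z) = (z - 3) (z - 2) (z + 3), with roots -3, 2, 3.

-3, 2, 3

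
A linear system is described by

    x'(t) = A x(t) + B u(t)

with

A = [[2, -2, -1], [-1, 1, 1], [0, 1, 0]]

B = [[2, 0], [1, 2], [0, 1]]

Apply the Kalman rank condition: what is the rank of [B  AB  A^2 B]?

3

AB = [[2, -5], [-1, 3], [1, 2]]
A^2B = [[5, -18], [-2, 10], [-1, 3]]
Controllability matrix C = [B  AB  A^2B] = [[2, 0, 2, -5, 5, -18], [1, 2, -1, 3, -2, 10], [0, 1, 1, 2, -1, 3]]
Take the 3×3 submatrix of C formed by columns 1, 2, 3: [[2, 0, 2], [1, 2, -1], [0, 1, 1]]. Its determinant is 2·(2·1 - (-1)·1) - 0·(1·1 - (-1)·0) + 2·(1·1 - 2·0) = 2·3 - 0·1 + 2·1 = 8 ≠ 0.
So rank(C) ≥ 3; since C has 3 rows, rank(C) = 3.
rank(C) = 3 = n, so the pair (A, B) is completely controllable.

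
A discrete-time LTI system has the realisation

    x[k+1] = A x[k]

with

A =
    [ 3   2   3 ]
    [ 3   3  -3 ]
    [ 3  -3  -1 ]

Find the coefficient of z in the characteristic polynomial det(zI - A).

Expand det(zI - A) for the 3×3 matrix.
p(z) = z^3 - 5z^2 - 21z + 102.
(Check: constant term = det(-A) = (-1)^3 det A = 102; coefficient of z^2 = -tr A = -5.)
The coefficient of z is -21.

-21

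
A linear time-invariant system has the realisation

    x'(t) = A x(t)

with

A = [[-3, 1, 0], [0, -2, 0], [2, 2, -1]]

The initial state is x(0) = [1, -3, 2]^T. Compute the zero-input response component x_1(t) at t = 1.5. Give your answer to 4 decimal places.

-0.1049

det(sI - A) = s^3 - (tr A)s^2 + (M11 + M22 + M33)s - det A, where Mii is the 2×2 principal minor of A obtained by deleting row i and column i.
tr A = (-3) + (-2) + (-1) = -6; M11 = (-2)·(-1) - 0·2 = 2 - 0 = 2; M22 = (-3)·(-1) - 0·2 = 3 - 0 = 3; M33 = (-3)·(-2) - 1·0 = 6 - 0 = 6; sum of minors = 11.
det A = (-3)·((-2)·(-1) - 0·2) - 1·(0·(-1) - 0·2) + 0·(0·2 - (-2)·2) = (-3)·2 - 1·0 + 0·4 = -6.
So p(s) = det(sI - A) = s^3 + 6s^2 + 11s + 6.
Rational-root test: any integer root divides 6. Testing small divisors, s = -1 works: p(-1) = -1 + 6 + (-11) + 6 = 0, so (s + 1) is a factor.
Dividing, p(s) = (s + 1)(s^2 + 5s + 6).
Factor s^2 + 5s + 6: two numbers with sum -5 and product 6 are -2 and -3, so s^2 + 5s + 6 = (s + 2)(s + 3).
Hence p(s) = (s + 1) (s + 2) (s + 3), with roots -3, -2, -1.
The eigenvalues -3, -2, -1 are distinct and real, so A is diagonalisable and x(t) = e^{At} x(0) = V diag(e^{λ_i t}) V^{-1} x(0), where the columns of V are the eigenvectors.
λ = -3: A - (-3)I = [[0, 1, 0], [0, 1, 0], [2, 2, 2]]. v must be orthogonal to every row; (row 1) × (row 3) = [2, 0, -2], so take v_1 = [-1, 0, 1]^T.
λ = -2: A - (-2)I = [[-1, 1, 0], [0, 0, 0], [2, 2, 1]]. v must be orthogonal to every row; (row 1) × (row 3) = [1, 1, -4], so take v_2 = [1, 1, -4]^T.
λ = -1: A - (-1)I = [[-2, 1, 0], [0, -1, 0], [2, 2, 0]]. v must be orthogonal to every row; (row 1) × (row 2) = [0, 0, 2], so take v_3 = [0, 0, 1]^T.
V = [v_1 v_2 v_3] = [[-1, 1, 0], [0, 1, 0], [1, -4, 1]] has det V = -1, so V^{-1} = adj(V)/det V = [[-1, 1, 0], [0, 1, 0], [1, 3, 1]].
Modal coordinates z(0) = V^{-1} x(0): (-1)·1 + 1·(-3) + 0·2 = -4; 0·1 + 1·(-3) + 0·2 = -3; 1·1 + 3·(-3) + 1·2 = -6; so z(0) = [-4, -3, -6]^T.
x_1(t) = Σ_i (v_i)_1 · z_i(0) · e^{λ_i t} (row 1 of V times the modal terms).
x_1(1.5) = (-1)·(-4)·e^{-3·1.5} + 1·(-3)·e^{-2·1.5} + 0·(-6)·e^{-1·1.5} = 4·0.011109 + (-3)·0.049787 + 0·0.223130 = -0.1049.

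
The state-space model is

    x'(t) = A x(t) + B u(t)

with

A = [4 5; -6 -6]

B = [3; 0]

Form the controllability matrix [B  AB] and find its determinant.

-54

AB = [[12], [-18]]
Controllability matrix C = [B  AB] = [[3, 12], [0, -18]]
det(C) = 3·(-18) - 12·0 = -54 - 0 = -54
Since det(C) ≠ 0, rank(C) = 2 and the system is completely controllable.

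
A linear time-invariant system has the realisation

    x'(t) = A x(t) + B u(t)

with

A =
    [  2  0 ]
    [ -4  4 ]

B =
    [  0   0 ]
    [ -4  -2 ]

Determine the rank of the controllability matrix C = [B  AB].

AB = [[0, 0], [-16, -8]]
Controllability matrix C = [B  AB] = [[0, 0, 0, 0], [-4, -2, -16, -8]]
Every column of C is a scalar multiple of column 1 = [0, -4] (multipliers 1, 1/2, 4, 2), so the columns span a one-dimensional space.
C ≠ 0, hence rank(C) = 1.
rank(C) = 1 < n = 2, so the pair (A, B) is not completely controllable.

1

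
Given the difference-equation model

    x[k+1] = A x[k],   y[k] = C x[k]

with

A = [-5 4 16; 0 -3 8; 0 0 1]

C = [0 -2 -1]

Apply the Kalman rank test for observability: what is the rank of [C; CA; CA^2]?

CA = [[0, 6, -17]]
CA^2 = [[0, -18, 31]]
Observability matrix O = [C; CA; CA^2] = [[0, -2, -1], [0, 6, -17], [0, -18, 31]]
Column 1 of O is identically zero, so rank(O) ≤ 2.
The 2×2 minor from rows 1, 2, columns 2, 3 is (-2)·(-17) - (-1)·6 = 34 - (-6) = 40 ≠ 0, so rank(O) = 2.
rank(O) = 2 < n = 3, so the pair (A, C) is not completely observable.

2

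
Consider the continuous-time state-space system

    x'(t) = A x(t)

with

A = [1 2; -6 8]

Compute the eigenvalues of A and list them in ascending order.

det(sI - A) = s^2 - (tr A)s + det A, with tr A = 1 + 8 = 9 and det A = 1·8 - 2·(-6) = 8 - (-12) = 20.
So p(s) = det(sI - A) = s^2 - 9s + 20.
Factor s^2 - 9s + 20: two numbers with sum 9 and product 20 are 5 and 4, so s^2 - 9s + 20 = (s - 5)(s - 4).
Hence p(s) = (s - 5) (s - 4), with roots 4, 5.
At least one eigenvalue has non-negative real part, so the system is not asymptotically stable.

4, 5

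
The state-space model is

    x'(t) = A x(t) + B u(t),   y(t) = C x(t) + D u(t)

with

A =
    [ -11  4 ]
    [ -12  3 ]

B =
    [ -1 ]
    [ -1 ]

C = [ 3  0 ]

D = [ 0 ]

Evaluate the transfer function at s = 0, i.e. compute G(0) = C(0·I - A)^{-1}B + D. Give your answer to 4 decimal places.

G(0) = C(-A)^{-1}B + D = -C A^{-1} B + D.
det A = 15, so A^{-1} = (1/15)·adj(A) = [[1/5, -4/15], [4/5, -11/15]]
A^{-1} B = [1/15, -1/15]^T
C A^{-1} B = 1/5
G(0) = D - C A^{-1} B = 0 - (1/5) = -1/5 ≈ -0.2000

-0.2000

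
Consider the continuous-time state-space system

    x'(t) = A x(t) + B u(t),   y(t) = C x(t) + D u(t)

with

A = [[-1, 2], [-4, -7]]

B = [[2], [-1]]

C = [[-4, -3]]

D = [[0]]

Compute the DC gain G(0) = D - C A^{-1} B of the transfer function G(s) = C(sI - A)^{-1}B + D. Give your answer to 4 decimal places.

G(0) = C(-A)^{-1}B + D = -C A^{-1} B + D.
det A = 15, so A^{-1} = (1/15)·adj(A) = [[-7/15, -2/15], [4/15, -1/15]]
A^{-1} B = [-4/5, 3/5]^T
C A^{-1} B = 7/5
G(0) = D - C A^{-1} B = 0 - (7/5) = -7/5 ≈ -1.4000

-1.4000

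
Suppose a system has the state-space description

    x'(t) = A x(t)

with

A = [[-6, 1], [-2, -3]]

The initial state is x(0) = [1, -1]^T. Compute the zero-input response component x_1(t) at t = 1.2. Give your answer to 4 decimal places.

-0.0090

det(sI - A) = s^2 - (tr A)s + det A, with tr A = (-6) + (-3) = -9 and det A = (-6)·(-3) - 1·(-2) = 18 - (-2) = 20.
So p(s) = det(sI - A) = s^2 + 9s + 20.
Factor s^2 + 9s + 20: two numbers with sum -9 and product 20 are -4 and -5, so s^2 + 9s + 20 = (s + 4)(s + 5).
Hence p(s) = (s + 4) (s + 5), with roots -5, -4.
The eigenvalues -5, -4 are distinct and real, so A is diagonalisable and x(t) = e^{At} x(0) = V diag(e^{λ_i t}) V^{-1} x(0), where the columns of V are the eigenvectors.
λ = -5: A - (-5)I = [[-1, 1], [-2, 2]]. Row 1 gives (-1)·v1 + 1·v2 = 0, so take v_1 = [-1, -1]^T.
λ = -4: A - (-4)I = [[-2, 1], [-2, 1]]. Row 1 gives (-2)·v1 + 1·v2 = 0, so take v_2 = [1, 2]^T.
V = [v_1 v_2] = [[-1, 1], [-1, 2]] has det V = -1, so V^{-1} = adj(V)/det V = [[-2, 1], [-1, 1]].
Modal coordinates z(0) = V^{-1} x(0): (-2)·1 + 1·(-1) = -3; (-1)·1 + 1·(-1) = -2; so z(0) = [-3, -2]^T.
x_1(t) = Σ_i (v_i)_1 · z_i(0) · e^{λ_i t} (row 1 of V times the modal terms).
x_1(1.2) = (-1)·(-3)·e^{-5·1.2} + 1·(-2)·e^{-4·1.2} = 3·0.002479 + (-2)·0.008230 = -0.0090.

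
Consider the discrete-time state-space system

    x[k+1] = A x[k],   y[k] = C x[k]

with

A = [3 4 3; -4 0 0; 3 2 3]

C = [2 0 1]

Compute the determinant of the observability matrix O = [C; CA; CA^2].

CA = [[9, 10, 9]]
CA^2 = [[14, 54, 54]]
Observability matrix O = [C; CA; CA^2] = [[2, 0, 1], [9, 10, 9], [14, 54, 54]]
Expanding along the first row, det(O) = 2·(10·54 - 9·54) - 0·(9·54 - 9·14) + 1·(9·54 - 10·14) = 2·54 - 0·360 + 1·346 = 454
Since det(O) ≠ 0, rank(O) = 3 and the system is completely observable.

454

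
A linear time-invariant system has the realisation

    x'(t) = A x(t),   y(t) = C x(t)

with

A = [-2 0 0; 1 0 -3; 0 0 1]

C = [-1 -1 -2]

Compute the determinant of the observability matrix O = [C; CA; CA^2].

CA = [[1, 0, 1]]
CA^2 = [[-2, 0, 1]]
Observability matrix O = [C; CA; CA^2] = [[-1, -1, -2], [1, 0, 1], [-2, 0, 1]]
Expanding along the first row, det(O) = (-1)·(0·1 - 1·0) - (-1)·(1·1 - 1·(-2)) + (-2)·(1·0 - 0·(-2)) = (-1)·0 - (-1)·3 + (-2)·0 = 3
Since det(O) ≠ 0, rank(O) = 3 and the system is completely observable.

3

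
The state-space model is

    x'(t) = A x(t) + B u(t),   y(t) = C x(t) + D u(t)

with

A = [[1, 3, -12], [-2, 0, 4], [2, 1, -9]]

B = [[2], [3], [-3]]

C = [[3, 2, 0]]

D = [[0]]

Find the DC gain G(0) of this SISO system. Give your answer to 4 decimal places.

G(0) = C(-A)^{-1}B + D = -C A^{-1} B + D.
det A = -10, so A^{-1} = (1/-10)·adj(A) = [[2/5, -3/2, -6/5], [1, -3/2, -2], [1/5, -1/2, -3/5]]
A^{-1} B = [-1/10, 7/2, 7/10]^T
C A^{-1} B = 67/10
G(0) = D - C A^{-1} B = 0 - (67/10) = -67/10 ≈ -6.7000

-6.7000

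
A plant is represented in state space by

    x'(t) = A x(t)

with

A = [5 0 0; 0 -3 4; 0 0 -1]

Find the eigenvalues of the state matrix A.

det(sI - A) = s^3 - (tr A)s^2 + (M11 + M22 + M33)s - det A, where Mii is the 2×2 principal minor of A obtained by deleting row i and column i.
tr A = 5 + (-3) + (-1) = 1; M11 = (-3)·(-1) - 4·0 = 3 - 0 = 3; M22 = 5·(-1) - 0·0 = -5 - 0 = -5; M33 = 5·(-3) - 0·0 = -15 - 0 = -15; sum of minors = -17.
det A = 5·((-3)·(-1) - 4·0) - 0·(0·(-1) - 4·0) + 0·(0·0 - (-3)·0) = 5·3 - 0·0 + 0·0 = 15.
So p(s) = det(sI - A) = s^3 - s^2 - 17s - 15.
Rational-root test: any integer root divides -15. Testing small divisors, s = -1 works: p(-1) = -1 + (-1) + 17 + (-15) = 0, so (s + 1) is a factor.
Dividing, p(s) = (s + 1)(s^2 - 2s - 15).
Factor s^2 - 2s - 15: two numbers with sum 2 and product -15 are 5 and -3, so s^2 - 2s - 15 = (s - 5)(s + 3).
Hence p(s) = (s - 5) (s + 1) (s + 3), with roots -3, -1, 5.
At least one eigenvalue has non-negative real part, so the system is not asymptotically stable.

-3, -1, 5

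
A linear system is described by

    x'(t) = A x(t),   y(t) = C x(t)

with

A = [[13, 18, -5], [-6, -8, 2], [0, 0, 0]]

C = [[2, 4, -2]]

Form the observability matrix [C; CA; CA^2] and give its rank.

CA = [[2, 4, -2]]
CA^2 = [[2, 4, -2]]
Observability matrix O = [C; CA; CA^2] = [[2, 4, -2], [2, 4, -2], [2, 4, -2]]
Every row of O is a scalar multiple of row 1 = [2, 4, -2] (multipliers 1, 1, 1), so the rows span a one-dimensional space.
O ≠ 0, hence rank(O) = 1.
rank(O) = 1 < n = 3, so the pair (A, C) is not completely observable.

1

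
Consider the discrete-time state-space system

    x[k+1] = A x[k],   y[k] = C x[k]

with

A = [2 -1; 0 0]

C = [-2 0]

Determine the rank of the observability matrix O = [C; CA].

2

CA = [[-4, 2]]
Observability matrix O = [C; CA] = [[-2, 0], [-4, 2]]
det(O) = (-2)·2 - 0·(-4) = -4 - 0 = -4 ≠ 0, so rank(O) = 2.
rank(O) = 2 = n, so the pair (A, C) is completely observable.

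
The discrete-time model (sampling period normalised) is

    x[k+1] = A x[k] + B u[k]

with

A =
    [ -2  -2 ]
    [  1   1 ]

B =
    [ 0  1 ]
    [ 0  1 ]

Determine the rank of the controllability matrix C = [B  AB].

2

AB = [[0, -4], [0, 2]]
Controllability matrix C = [B  AB] = [[0, 1, 0, -4], [0, 1, 0, 2]]
Take the 2×2 submatrix of C formed by columns 2, 4: [[1, -4], [1, 2]]. Its determinant is 1·2 - (-4)·1 = 2 - (-4) = 6 ≠ 0.
So rank(C) ≥ 2; since C has 2 rows, rank(C) = 2.
rank(C) = 2 = n, so the pair (A, B) is completely controllable.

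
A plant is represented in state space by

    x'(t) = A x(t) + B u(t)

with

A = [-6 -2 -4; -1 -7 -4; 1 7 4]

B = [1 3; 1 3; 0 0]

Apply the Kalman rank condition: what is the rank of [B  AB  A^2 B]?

2

AB = [[-8, -24], [-8, -24], [8, 24]]
A^2B = [[32, 96], [32, 96], [-32, -96]]
Controllability matrix C = [B  AB  A^2B] = [[1, 3, -8, -24, 32, 96], [1, 3, -8, -24, 32, 96], [0, 0, 8, 24, -32, -96]]
The rows r1, r2, r3 of C are linearly dependent: -r1 + r2 = 0 (check each entry), so rank(C) ≤ 2.
The 2×2 minor from rows 1, 3, columns 1, 3 is 1·8 - (-8)·0 = 8 - 0 = 8 ≠ 0, so rank(C) = 2.
rank(C) = 2 < n = 3, so the pair (A, B) is not completely controllable.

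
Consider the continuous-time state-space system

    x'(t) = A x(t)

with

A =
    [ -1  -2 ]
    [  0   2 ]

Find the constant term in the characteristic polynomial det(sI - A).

For a 2×2 matrix, det(sI - A) = s^2 - (tr A)s + det A.
tr A = 1, det A = -2.
So p(s) = s^2 - s - 2.
The constant term is -2.

-2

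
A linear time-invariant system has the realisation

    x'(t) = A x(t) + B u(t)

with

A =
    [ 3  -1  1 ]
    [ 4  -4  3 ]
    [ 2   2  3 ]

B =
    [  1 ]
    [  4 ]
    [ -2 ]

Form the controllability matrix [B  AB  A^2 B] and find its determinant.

AB = [[-3], [-18], [4]]
A^2B = [[13], [72], [-30]]
Controllability matrix C = [B  AB  A^2B] = [[1, -3, 13], [4, -18, 72], [-2, 4, -30]]
Expanding along the first row, det(C) = 1·((-18)·(-30) - 72·4) - (-3)·(4·(-30) - 72·(-2)) + 13·(4·4 - (-18)·(-2)) = 1·252 - (-3)·24 + 13·(-20) = 64
Since det(C) ≠ 0, rank(C) = 3 and the system is completely controllable.

64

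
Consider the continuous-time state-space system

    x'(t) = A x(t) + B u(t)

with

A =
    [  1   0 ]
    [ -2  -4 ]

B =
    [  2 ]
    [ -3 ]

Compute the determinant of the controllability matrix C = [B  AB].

22

AB = [[2], [8]]
Controllability matrix C = [B  AB] = [[2, 2], [-3, 8]]
det(C) = 2·8 - 2·(-3) = 16 - (-6) = 22
Since det(C) ≠ 0, rank(C) = 2 and the system is completely controllable.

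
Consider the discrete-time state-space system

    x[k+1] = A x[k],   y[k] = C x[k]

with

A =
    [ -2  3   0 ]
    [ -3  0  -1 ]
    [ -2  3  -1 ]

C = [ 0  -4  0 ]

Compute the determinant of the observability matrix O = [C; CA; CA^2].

320

CA = [[12, 0, 4]]
CA^2 = [[-32, 48, -4]]
Observability matrix O = [C; CA; CA^2] = [[0, -4, 0], [12, 0, 4], [-32, 48, -4]]
Expanding along the first row, det(O) = 0·(0·(-4) - 4·48) - (-4)·(12·(-4) - 4·(-32)) + 0·(12·48 - 0·(-32)) = 0·(-192) - (-4)·80 + 0·576 = 320
Since det(O) ≠ 0, rank(O) = 3 and the system is completely observable.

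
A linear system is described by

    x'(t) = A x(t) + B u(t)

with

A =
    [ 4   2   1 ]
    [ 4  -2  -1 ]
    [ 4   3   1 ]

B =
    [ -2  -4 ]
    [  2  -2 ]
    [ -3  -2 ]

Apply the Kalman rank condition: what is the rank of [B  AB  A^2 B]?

AB = [[-7, -22], [-9, -10], [-5, -24]]
A^2B = [[-51, -132], [-5, -44], [-60, -142]]
Controllability matrix C = [B  AB  A^2B] = [[-2, -4, -7, -22, -51, -132], [2, -2, -9, -10, -5, -44], [-3, -2, -5, -24, -60, -142]]
Take the 3×3 submatrix of C formed by columns 1, 2, 3: [[-2, -4, -7], [2, -2, -9], [-3, -2, -5]]. Its determinant is (-2)·((-2)·(-5) - (-9)·(-2)) - (-4)·(2·(-5) - (-9)·(-3)) + (-7)·(2·(-2) - (-2)·(-3)) = (-2)·(-8) - (-4)·(-37) + (-7)·(-10) = -62 ≠ 0.
So rank(C) ≥ 3; since C has 3 rows, rank(C) = 3.
rank(C) = 3 = n, so the pair (A, B) is completely controllable.

3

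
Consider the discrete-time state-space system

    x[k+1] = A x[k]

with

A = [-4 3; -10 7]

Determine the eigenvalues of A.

1, 2

det(zI - A) = z^2 - (tr A)z + det A, with tr A = (-4) + 7 = 3 and det A = (-4)·7 - 3·(-10) = -28 - (-30) = 2.
So p(z) = det(zI - A) = z^2 - 3z + 2.
Factor z^2 - 3z + 2: two numbers with sum 3 and product 2 are 2 and 1, so z^2 - 3z + 2 = (z - 2)(z - 1).
Hence p(z) = (z - 2) (z - 1), with roots 1, 2.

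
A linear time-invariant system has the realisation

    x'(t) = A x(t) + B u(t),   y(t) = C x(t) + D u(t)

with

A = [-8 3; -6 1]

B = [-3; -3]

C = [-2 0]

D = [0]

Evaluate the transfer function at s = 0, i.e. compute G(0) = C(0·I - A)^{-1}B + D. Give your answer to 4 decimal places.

1.2000

G(0) = C(-A)^{-1}B + D = -C A^{-1} B + D.
det A = 10, so A^{-1} = (1/10)·adj(A) = [[1/10, -3/10], [3/5, -4/5]]
A^{-1} B = [3/5, 3/5]^T
C A^{-1} B = -6/5
G(0) = D - C A^{-1} B = 0 - (-6/5) = 6/5 ≈ 1.2000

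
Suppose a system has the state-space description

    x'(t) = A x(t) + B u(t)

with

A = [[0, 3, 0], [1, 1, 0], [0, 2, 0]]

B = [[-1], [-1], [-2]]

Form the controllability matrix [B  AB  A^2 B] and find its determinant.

AB = [[-3], [-2], [-2]]
A^2B = [[-6], [-5], [-4]]
Controllability matrix C = [B  AB  A^2B] = [[-1, -3, -6], [-1, -2, -5], [-2, -2, -4]]
Expanding along the first row, det(C) = (-1)·((-2)·(-4) - (-5)·(-2)) - (-3)·((-1)·(-4) - (-5)·(-2)) + (-6)·((-1)·(-2) - (-2)·(-2)) = (-1)·(-2) - (-3)·(-6) + (-6)·(-2) = -4
Since det(C) ≠ 0, rank(C) = 3 and the system is completely controllable.

-4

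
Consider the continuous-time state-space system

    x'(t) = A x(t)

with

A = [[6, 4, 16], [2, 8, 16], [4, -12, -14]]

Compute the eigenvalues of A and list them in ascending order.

-6, 2, 4

det(sI - A) = s^3 - (tr A)s^2 + (M11 + M22 + M33)s - det A, where Mii is the 2×2 principal minor of A obtained by deleting row i and column i.
tr A = 6 + 8 + (-14) = 0; M11 = 8·(-14) - 16·(-12) = -112 - (-192) = 80; M22 = 6·(-14) - 16·4 = -84 - 64 = -148; M33 = 6·8 - 4·2 = 48 - 8 = 40; sum of minors = -28.
det A = 6·(8·(-14) - 16·(-12)) - 4·(2·(-14) - 16·4) + 16·(2·(-12) - 8·4) = 6·80 - 4·(-92) + 16·(-56) = -48.
So p(s) = det(sI - A) = s^3 - 28s + 48.
Rational-root test: any integer root divides 48. Testing small divisors, s = 2 works: p(2) = 8 + 0 + (-56) + 48 = 0, so (s - 2) is a factor.
Dividing, p(s) = (s - 2)(s^2 + 2s - 24).
Factor s^2 + 2s - 24: two numbers with sum -2 and product -24 are 4 and -6, so s^2 + 2s - 24 = (s - 4)(s + 6).
Hence p(s) = (s - 4) (s - 2) (s + 6), with roots -6, 2, 4.
At least one eigenvalue has non-negative real part, so the system is not asymptotically stable.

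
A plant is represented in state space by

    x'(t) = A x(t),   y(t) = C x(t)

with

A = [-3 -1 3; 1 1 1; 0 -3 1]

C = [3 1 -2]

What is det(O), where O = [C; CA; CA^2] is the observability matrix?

304

CA = [[-8, 4, 8]]
CA^2 = [[28, -12, -12]]
Observability matrix O = [C; CA; CA^2] = [[3, 1, -2], [-8, 4, 8], [28, -12, -12]]
Expanding along the first row, det(O) = 3·(4·(-12) - 8·(-12)) - 1·((-8)·(-12) - 8·28) + (-2)·((-8)·(-12) - 4·28) = 3·48 - 1·(-128) + (-2)·(-16) = 304
Since det(O) ≠ 0, rank(O) = 3 and the system is completely observable.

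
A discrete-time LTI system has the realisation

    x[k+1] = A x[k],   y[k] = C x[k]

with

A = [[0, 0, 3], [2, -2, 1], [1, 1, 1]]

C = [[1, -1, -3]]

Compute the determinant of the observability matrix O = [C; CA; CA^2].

CA = [[-5, -1, -1]]
CA^2 = [[-3, 1, -17]]
Observability matrix O = [C; CA; CA^2] = [[1, -1, -3], [-5, -1, -1], [-3, 1, -17]]
Expanding along the first row, det(O) = 1·((-1)·(-17) - (-1)·1) - (-1)·((-5)·(-17) - (-1)·(-3)) + (-3)·((-5)·1 - (-1)·(-3)) = 1·18 - (-1)·82 + (-3)·(-8) = 124
Since det(O) ≠ 0, rank(O) = 3 and the system is completely observable.

124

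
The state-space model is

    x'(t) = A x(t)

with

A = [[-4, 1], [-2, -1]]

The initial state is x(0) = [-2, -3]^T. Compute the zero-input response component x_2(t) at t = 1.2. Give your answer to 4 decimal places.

-0.2088

det(sI - A) = s^2 - (tr A)s + det A, with tr A = (-4) + (-1) = -5 and det A = (-4)·(-1) - 1·(-2) = 4 - (-2) = 6.
So p(s) = det(sI - A) = s^2 + 5s + 6.
Factor s^2 + 5s + 6: two numbers with sum -5 and product 6 are -2 and -3, so s^2 + 5s + 6 = (s + 2)(s + 3).
Hence p(s) = (s + 2) (s + 3), with roots -3, -2.
The eigenvalues -3, -2 are distinct and real, so A is diagonalisable and x(t) = e^{At} x(0) = V diag(e^{λ_i t}) V^{-1} x(0), where the columns of V are the eigenvectors.
λ = -3: A - (-3)I = [[-1, 1], [-2, 2]]. Row 1 gives (-1)·v1 + 1·v2 = 0, so take v_1 = [-1, -1]^T.
λ = -2: A - (-2)I = [[-2, 1], [-2, 1]]. Row 1 gives (-2)·v1 + 1·v2 = 0, so take v_2 = [1, 2]^T.
V = [v_1 v_2] = [[-1, 1], [-1, 2]] has det V = -1, so V^{-1} = adj(V)/det V = [[-2, 1], [-1, 1]].
Modal coordinates z(0) = V^{-1} x(0): (-2)·(-2) + 1·(-3) = 1; (-1)·(-2) + 1·(-3) = -1; so z(0) = [1, -1]^T.
x_2(t) = Σ_i (v_i)_2 · z_i(0) · e^{λ_i t} (row 2 of V times the modal terms).
x_2(1.2) = (-1)·1·e^{-3·1.2} + 2·(-1)·e^{-2·1.2} = (-1)·0.027324 + (-2)·0.090718 = -0.2088.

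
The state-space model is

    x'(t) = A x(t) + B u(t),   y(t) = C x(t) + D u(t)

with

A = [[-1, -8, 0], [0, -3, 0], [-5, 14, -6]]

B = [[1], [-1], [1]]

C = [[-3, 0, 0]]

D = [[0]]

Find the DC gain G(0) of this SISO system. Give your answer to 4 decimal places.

G(0) = C(-A)^{-1}B + D = -C A^{-1} B + D.
det A = -18, so A^{-1} = (1/-18)·adj(A) = [[-1, 8/3, 0], [0, -1/3, 0], [5/6, -3, -1/6]]
A^{-1} B = [-11/3, 1/3, 11/3]^T
C A^{-1} B = 11
G(0) = D - C A^{-1} B = 0 - (11) = -11

-11.0000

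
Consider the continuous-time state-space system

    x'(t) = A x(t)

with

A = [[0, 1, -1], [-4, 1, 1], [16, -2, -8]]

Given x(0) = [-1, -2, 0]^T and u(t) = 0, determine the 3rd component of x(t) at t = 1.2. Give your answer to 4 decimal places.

-1.1719

det(sI - A) = s^3 - (tr A)s^2 + (M11 + M22 + M33)s - det A, where Mii is the 2×2 principal minor of A obtained by deleting row i and column i.
tr A = 0 + 1 + (-8) = -7; M11 = 1·(-8) - 1·(-2) = -8 - (-2) = -6; M22 = 0·(-8) - (-1)·16 = 0 - (-16) = 16; M33 = 0·1 - 1·(-4) = 0 - (-4) = 4; sum of minors = 14.
det A = 0·(1·(-8) - 1·(-2)) - 1·((-4)·(-8) - 1·16) + (-1)·((-4)·(-2) - 1·16) = 0·(-6) - 1·16 + (-1)·(-8) = -8.
So p(s) = det(sI - A) = s^3 + 7s^2 + 14s + 8.
Rational-root test: any integer root divides 8. Testing small divisors, s = -1 works: p(-1) = -1 + 7 + (-14) + 8 = 0, so (s + 1) is a factor.
Dividing, p(s) = (s + 1)(s^2 + 6s + 8).
Factor s^2 + 6s + 8: two numbers with sum -6 and product 8 are -2 and -4, so s^2 + 6s + 8 = (s + 2)(s + 4).
Hence p(s) = (s + 1) (s + 2) (s + 4), with roots -4, -2, -1.
The eigenvalues -4, -2, -1 are distinct and real, so A is diagonalisable and x(t) = e^{At} x(0) = V diag(e^{λ_i t}) V^{-1} x(0), where the columns of V are the eigenvectors.
λ = -4: A - (-4)I = [[4, 1, -1], [-4, 5, 1], [16, -2, -4]]. v must be orthogonal to every row; (row 1) × (row 2) = [6, 0, 24], so take v_1 = [-1, 0, -4]^T.
λ = -2: A - (-2)I = [[2, 1, -1], [-4, 3, 1], [16, -2, -6]]. v must be orthogonal to every row; (row 1) × (row 2) = [4, 2, 10], so take v_2 = [2, 1, 5]^T.
λ = -1: A - (-1)I = [[1, 1, -1], [-4, 2, 1], [16, -2, -7]]. v must be orthogonal to every row; (row 1) × (row 2) = [3, 3, 6], so take v_3 = [1, 1, 2]^T.
V = [v_1 v_2 v_3] = [[-1, 2, 1], [0, 1, 1], [-4, 5, 2]] has det V = -1, so V^{-1} = adj(V)/det V = [[3, -1, -1], [4, -2, -1], [-4, 3, 1]].
Modal coordinates z(0) = V^{-1} x(0): 3·(-1) + (-1)·(-2) + (-1)·0 = -1; 4·(-1) + (-2)·(-2) + (-1)·0 = 0; (-4)·(-1) + 3·(-2) + 1·0 = -2; so z(0) = [-1, 0, -2]^T.
x_3(t) = Σ_i (v_i)_3 · z_i(0) · e^{λ_i t} (row 3 of V times the modal terms).
x_3(1.2) = (-4)·(-1)·e^{-4·1.2} + 5·0·e^{-2·1.2} + 2·(-2)·e^{-1·1.2} = 4·0.008230 + 0·0.090718 + (-4)·0.301194 = -1.1719.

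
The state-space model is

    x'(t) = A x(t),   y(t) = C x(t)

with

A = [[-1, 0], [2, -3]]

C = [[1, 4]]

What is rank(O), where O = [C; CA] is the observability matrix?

2

CA = [[7, -12]]
Observability matrix O = [C; CA] = [[1, 4], [7, -12]]
det(O) = 1·(-12) - 4·7 = -12 - 28 = -40 ≠ 0, so rank(O) = 2.
rank(O) = 2 = n, so the pair (A, C) is completely observable.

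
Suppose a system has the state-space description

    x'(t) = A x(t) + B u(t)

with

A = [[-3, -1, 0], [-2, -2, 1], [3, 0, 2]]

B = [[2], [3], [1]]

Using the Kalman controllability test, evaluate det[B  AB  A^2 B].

AB = [[-9], [-9], [8]]
A^2B = [[36], [44], [-11]]
Controllability matrix C = [B  AB  A^2B] = [[2, -9, 36], [3, -9, 44], [1, 8, -11]]
Expanding along the first row, det(C) = 2·((-9)·(-11) - 44·8) - (-9)·(3·(-11) - 44·1) + 36·(3·8 - (-9)·1) = 2·(-253) - (-9)·(-77) + 36·33 = -11
Since det(C) ≠ 0, rank(C) = 3 and the system is completely controllable.

-11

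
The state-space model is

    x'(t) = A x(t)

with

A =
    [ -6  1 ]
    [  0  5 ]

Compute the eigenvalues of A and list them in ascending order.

det(sI - A) = s^2 - (tr A)s + det A, with tr A = (-6) + 5 = -1 and det A = (-6)·5 - 1·0 = -30 - 0 = -30.
So p(s) = det(sI - A) = s^2 + s - 30.
Factor s^2 + s - 30: two numbers with sum -1 and product -30 are 5 and -6, so s^2 + s - 30 = (s - 5)(s + 6).
Hence p(s) = (s - 5) (s + 6), with roots -6, 5.
At least one eigenvalue has non-negative real part, so the system is not asymptotically stable.

-6, 5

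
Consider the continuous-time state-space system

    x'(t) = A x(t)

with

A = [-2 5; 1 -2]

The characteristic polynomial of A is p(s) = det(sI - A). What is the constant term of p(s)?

For a 2×2 matrix, det(sI - A) = s^2 - (tr A)s + det A.
tr A = -4, det A = -1.
So p(s) = s^2 + 4s - 1.
The constant term is -1.

-1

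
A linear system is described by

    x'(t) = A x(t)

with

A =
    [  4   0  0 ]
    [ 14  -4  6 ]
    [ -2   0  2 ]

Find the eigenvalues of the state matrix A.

det(sI - A) = s^3 - (tr A)s^2 + (M11 + M22 + M33)s - det A, where Mii is the 2×2 principal minor of A obtained by deleting row i and column i.
tr A = 4 + (-4) + 2 = 2; M11 = (-4)·2 - 6·0 = -8 - 0 = -8; M22 = 4·2 - 0·(-2) = 8 - 0 = 8; M33 = 4·(-4) - 0·14 = -16 - 0 = -16; sum of minors = -16.
det A = 4·((-4)·2 - 6·0) - 0·(14·2 - 6·(-2)) + 0·(14·0 - (-4)·(-2)) = 4·(-8) - 0·40 + 0·(-8) = -32.
So p(s) = det(sI - A) = s^3 - 2s^2 - 16s + 32.
Rational-root test: any integer root divides 32. Testing small divisors, s = 2 works: p(2) = 8 + (-8) + (-32) + 32 = 0, so (s - 2) is a factor.
Dividing, p(s) = (s - 2)(s^2 - 16).
Factor s^2 - 16: two numbers with sum 0 and product -16 are 4 and -4, so s^2 - 16 = (s - 4)(s + 4).
Hence p(s) = (s - 4) (s - 2) (s + 4), with roots -4, 2, 4.
At least one eigenvalue has non-negative real part, so the system is not asymptotically stable.

-4, 2, 4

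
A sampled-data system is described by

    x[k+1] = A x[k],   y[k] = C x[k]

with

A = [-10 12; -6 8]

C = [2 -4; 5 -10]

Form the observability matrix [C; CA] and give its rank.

CA = [[4, -8], [10, -20]]
Observability matrix O = [C; CA] = [[2, -4], [5, -10], [4, -8], [10, -20]]
Every row of O is a scalar multiple of row 1 = [2, -4] (multipliers 1, 5/2, 2, 5), so the rows span a one-dimensional space.
O ≠ 0, hence rank(O) = 1.
rank(O) = 1 < n = 2, so the pair (A, C) is not completely observable.

1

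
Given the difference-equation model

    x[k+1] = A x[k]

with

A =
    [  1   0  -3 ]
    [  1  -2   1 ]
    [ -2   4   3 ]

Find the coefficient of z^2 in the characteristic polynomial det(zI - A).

-2

Expand det(zI - A) for the 3×3 matrix.
p(z) = z^3 - 2z^2 - 15z + 10.
(Check: constant term = det(-A) = (-1)^3 det A = 10; coefficient of z^2 = -tr A = -2.)
The coefficient of z^2 is -2.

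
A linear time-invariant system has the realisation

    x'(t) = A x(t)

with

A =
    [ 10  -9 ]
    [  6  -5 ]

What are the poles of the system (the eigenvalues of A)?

det(sI - A) = s^2 - (tr A)s + det A, with tr A = 10 + (-5) = 5 and det A = 10·(-5) - (-9)·6 = -50 - (-54) = 4.
So p(s) = det(sI - A) = s^2 - 5s + 4.
Factor s^2 - 5s + 4: two numbers with sum 5 and product 4 are 4 and 1, so s^2 - 5s + 4 = (s - 4)(s - 1).
Hence p(s) = (s - 4) (s - 1), with roots 1, 4.
At least one eigenvalue has non-negative real part, so the system is not asymptotically stable.

1, 4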